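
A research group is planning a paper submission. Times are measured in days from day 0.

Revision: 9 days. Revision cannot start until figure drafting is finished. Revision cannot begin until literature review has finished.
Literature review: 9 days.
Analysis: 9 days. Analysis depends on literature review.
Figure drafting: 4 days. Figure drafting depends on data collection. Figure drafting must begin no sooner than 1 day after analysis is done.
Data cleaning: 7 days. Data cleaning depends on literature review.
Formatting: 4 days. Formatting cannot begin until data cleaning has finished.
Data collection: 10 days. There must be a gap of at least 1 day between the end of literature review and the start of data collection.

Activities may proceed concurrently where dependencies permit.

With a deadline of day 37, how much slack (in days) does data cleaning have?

Literature review has no prerequisites, so it starts at day 0 and finishes at day 9.
Data cleaning cannot begin until literature review (finishes day 9). It runs from day 9 to 9 + 7 = day 16.

Working backward from the deadline:
Formatting has no dependents, so it just needs to finish by day 37. Starting by 37 − 4 = day 33 achieves that.
Data cleaning has to be done before formatting (must start by day 33). That means finishing by day 33, i.e. starting by 33 − 7 = day 26.
So data cleaning can start as early as day 9 and as late as day 26, giving 26 − 9 = 17 days of slack.

17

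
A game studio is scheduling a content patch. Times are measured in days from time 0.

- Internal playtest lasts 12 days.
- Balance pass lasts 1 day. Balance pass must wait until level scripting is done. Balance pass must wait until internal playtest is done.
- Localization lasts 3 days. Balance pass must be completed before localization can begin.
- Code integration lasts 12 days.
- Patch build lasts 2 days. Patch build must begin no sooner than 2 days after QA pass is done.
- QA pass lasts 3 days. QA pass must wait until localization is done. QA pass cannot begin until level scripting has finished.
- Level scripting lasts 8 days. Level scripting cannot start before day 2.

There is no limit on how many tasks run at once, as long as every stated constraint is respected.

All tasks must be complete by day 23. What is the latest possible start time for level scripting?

Patch build must finish by day 23; it takes 2 days, so it must start by 23 − 2 = day 21.
Since patch build (must start by day 21, minus 2-day gap → day 19) depends on it, QA pass must finish by day 19. Backing off its 3-day duration gives a latest start of day 16.
Localization must finish before QA pass (must start by day 16). With a 3-day duration, localization must start by 16 − 3 = day 13.
Balance pass has to be done before localization (must start by day 13). That means finishing by day 13, i.e. starting by 13 − 1 = day 12.
Level scripting feeds balance pass (must start by day 12); QA pass (must start by day 16). Taking the minimum, level scripting must finish by day 12 and start by 12 − 8 = day 4.

4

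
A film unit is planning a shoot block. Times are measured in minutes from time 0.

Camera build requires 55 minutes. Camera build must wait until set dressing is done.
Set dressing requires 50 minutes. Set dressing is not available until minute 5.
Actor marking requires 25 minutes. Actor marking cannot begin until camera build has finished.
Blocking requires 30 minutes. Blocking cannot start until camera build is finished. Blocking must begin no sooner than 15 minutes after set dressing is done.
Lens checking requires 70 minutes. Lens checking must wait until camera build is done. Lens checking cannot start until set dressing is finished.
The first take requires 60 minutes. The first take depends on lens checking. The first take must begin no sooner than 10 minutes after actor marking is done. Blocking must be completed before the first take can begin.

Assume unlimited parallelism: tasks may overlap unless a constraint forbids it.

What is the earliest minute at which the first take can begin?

180

After its own release at minute 5, set dressing can start at minute 5 and finishes at minute 55.
After set dressing (finishes minute 55), camera build can start at minute 55 and finishes at minute 110.
Actor marking cannot begin until camera build (finishes minute 110). It runs from minute 110 to 110 + 25 = minute 135.
Blocking has to wait for camera build (finishes minute 110); set dressing (finishes minute 55, plus 15-minute gap → minute 70). The latest of these is minute 110, so blocking runs minute 110 to 110 + 30 = minute 140.
Lens checking has to wait for camera build (finishes minute 110); set dressing (finishes minute 55). The latest of these is minute 110, so lens checking runs minute 110 to 110 + 70 = minute 180.
The first take waits on lens checking (finishes minute 180); actor marking (finishes minute 135, plus 10-minute gap → minute 145); blocking (finishes minute 140). The latest of these is minute 180, which is the earliest the first take can start.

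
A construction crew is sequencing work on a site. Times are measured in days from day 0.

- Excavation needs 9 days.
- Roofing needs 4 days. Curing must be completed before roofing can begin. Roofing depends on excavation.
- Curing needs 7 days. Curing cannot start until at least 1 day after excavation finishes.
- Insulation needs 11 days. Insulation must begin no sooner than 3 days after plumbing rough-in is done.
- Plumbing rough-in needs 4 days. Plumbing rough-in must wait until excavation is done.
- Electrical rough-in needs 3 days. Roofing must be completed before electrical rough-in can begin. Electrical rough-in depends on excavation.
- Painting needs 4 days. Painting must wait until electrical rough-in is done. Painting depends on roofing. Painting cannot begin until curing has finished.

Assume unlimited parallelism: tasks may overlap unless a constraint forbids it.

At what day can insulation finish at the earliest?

Excavation can start immediately at day 0; it finishes at day 9.
Plumbing rough-in waits on excavation (finishes day 9), so it starts at day 9 and finishes at 9 + 4 = day 13.
Insulation cannot begin until plumbing rough-in (finishes day 13, plus 3-day gap → day 16). It runs from day 16 to 16 + 11 = day 27.

27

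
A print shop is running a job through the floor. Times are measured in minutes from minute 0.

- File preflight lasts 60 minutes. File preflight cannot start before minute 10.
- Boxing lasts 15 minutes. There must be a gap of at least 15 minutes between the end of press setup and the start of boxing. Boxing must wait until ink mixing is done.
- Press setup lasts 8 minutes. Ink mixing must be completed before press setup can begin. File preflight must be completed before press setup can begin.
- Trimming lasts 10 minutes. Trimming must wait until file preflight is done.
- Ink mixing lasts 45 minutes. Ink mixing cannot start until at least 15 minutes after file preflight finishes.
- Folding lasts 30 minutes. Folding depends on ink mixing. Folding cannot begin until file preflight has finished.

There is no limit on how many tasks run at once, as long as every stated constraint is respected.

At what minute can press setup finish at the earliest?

138

File preflight waits on its own release at minute 10, so it starts at minute 10 and finishes at 10 + 60 = minute 70.
Ink mixing waits on file preflight (finishes minute 70, plus 15-minute gap → minute 85), so it starts at minute 85 and finishes at 85 + 45 = minute 130.
Press setup has to wait for ink mixing (finishes minute 130); file preflight (finishes minute 70). The latest of these is minute 130, so press setup runs minute 130 to 130 + 8 = minute 138.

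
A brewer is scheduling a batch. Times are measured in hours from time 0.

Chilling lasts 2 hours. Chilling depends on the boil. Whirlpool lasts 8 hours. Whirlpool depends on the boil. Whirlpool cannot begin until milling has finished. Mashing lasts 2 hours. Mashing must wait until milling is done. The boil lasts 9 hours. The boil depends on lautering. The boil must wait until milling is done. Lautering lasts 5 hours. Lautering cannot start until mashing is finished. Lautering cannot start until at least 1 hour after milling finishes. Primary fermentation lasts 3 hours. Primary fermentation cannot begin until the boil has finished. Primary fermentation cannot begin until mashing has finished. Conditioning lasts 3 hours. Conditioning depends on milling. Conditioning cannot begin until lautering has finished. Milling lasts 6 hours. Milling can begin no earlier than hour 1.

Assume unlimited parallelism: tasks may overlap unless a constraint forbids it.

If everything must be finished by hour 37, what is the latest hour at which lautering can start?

Whirlpool must finish by hour 37; it takes 8 hours, so it must start by 37 − 8 = hour 29.
Chilling has no dependents, so it just needs to finish by hour 37. Starting by 37 − 2 = hour 35 achieves that.
Primary fermentation must finish by hour 37; it takes 3 hours, so it must start by 37 − 3 = hour 34.
The boil must finish in time for whirlpool (must start by hour 29); chilling (must start by hour 35); primary fermentation (must start by hour 34). The tightest is hour 29, so the boil must start by 29 − 9 = hour 20.
To finish by hour 37, conditioning (duration 3) must start no later than hour 34.
Lautering feeds the boil (must start by hour 20); conditioning (must start by hour 34). Taking the minimum, lautering must finish by hour 20 and start by 20 − 5 = hour 15.

15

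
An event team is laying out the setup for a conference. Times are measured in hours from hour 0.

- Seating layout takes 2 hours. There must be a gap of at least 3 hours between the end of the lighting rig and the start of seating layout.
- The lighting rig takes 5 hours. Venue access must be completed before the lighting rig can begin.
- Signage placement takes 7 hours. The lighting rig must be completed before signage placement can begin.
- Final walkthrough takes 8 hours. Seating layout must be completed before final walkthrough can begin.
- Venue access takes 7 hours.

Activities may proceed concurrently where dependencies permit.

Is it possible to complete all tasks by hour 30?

Venue access can start immediately at hour 0; it finishes at hour 7.
The lighting rig cannot begin until venue access (finishes hour 7). It runs from hour 7 to 7 + 5 = hour 12.
Signage placement cannot begin until the lighting rig (finishes hour 12). It runs from hour 12 to 12 + 7 = hour 19.
After the lighting rig (finishes hour 12, plus 3-hour gap → hour 15), seating layout can start at hour 15 and finishes at hour 17.
Final walkthrough cannot begin until seating layout (finishes hour 17). It runs from hour 17 to 17 + 8 = hour 25.
Every task is finished by hour 25, which is no later than the deadline of 30, so the schedule is feasible.

Yes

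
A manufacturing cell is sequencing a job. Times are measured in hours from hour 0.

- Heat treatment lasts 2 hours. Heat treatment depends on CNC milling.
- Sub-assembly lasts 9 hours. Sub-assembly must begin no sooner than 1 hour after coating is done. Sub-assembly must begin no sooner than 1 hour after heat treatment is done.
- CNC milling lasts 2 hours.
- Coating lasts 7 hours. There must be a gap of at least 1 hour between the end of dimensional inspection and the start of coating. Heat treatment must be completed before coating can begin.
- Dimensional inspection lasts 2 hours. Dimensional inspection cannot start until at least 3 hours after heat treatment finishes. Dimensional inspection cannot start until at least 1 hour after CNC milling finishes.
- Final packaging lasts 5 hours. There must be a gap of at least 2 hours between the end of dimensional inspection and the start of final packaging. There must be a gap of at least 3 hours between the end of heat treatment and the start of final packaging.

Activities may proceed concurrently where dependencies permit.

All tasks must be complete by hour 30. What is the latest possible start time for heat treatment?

Nothing follows sub-assembly; the deadline of hour 30 is its only limit. It must start by 30 − 9 = hour 21.
Coating has to be done before sub-assembly (must start by hour 21, minus 1-hour gap → hour 20). That means finishing by hour 20, i.e. starting by 20 − 7 = hour 13.
Final packaging must finish by hour 30; it takes 5 hours, so it must start by 30 − 5 = hour 25.
Dimensional inspection feeds coating (must start by hour 13, minus 1-hour gap → hour 12); final packaging (must start by hour 25, minus 2-hour gap → hour 23). Taking the minimum, dimensional inspection must finish by hour 12 and start by 12 − 2 = hour 10.
Heat treatment must finish in time for dimensional inspection (must start by hour 10, minus 3-hour gap → hour 7); coating (must start by hour 13); sub-assembly (must start by hour 21, minus 1-hour gap → hour 20); final packaging (must start by hour 25, minus 3-hour gap → hour 22). The tightest is hour 7, so heat treatment must start by 7 − 2 = hour 5.

5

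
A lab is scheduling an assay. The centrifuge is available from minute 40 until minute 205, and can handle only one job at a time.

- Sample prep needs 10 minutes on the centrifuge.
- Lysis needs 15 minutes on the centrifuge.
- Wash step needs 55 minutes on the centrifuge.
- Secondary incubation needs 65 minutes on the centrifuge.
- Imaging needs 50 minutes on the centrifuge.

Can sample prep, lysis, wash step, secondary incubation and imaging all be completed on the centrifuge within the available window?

No

The centrifuge window is 205 − 40 = 165 minutes.
Running back to back, the jobs need 10 + 15 + 55 + 65 + 50 = 195 minutes on the centrifuge.
Since 195 > 165, they cannot all fit.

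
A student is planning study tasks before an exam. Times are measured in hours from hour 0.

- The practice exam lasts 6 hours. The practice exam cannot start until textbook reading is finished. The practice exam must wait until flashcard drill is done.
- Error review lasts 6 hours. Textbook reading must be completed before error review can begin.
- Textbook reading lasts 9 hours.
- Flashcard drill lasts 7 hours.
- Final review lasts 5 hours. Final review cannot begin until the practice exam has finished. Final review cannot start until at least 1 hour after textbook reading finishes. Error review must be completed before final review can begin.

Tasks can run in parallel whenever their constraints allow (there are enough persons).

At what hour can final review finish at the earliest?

20

Nothing blocks flashcard drill, so it runs from hour 0 to hour 7.
Textbook reading has no prerequisites, so it starts at hour 0 and finishes at hour 9.
After textbook reading (finishes hour 9), error review can start at hour 9 and finishes at hour 15.
The practice exam cannot start until textbook reading (finishes hour 9); flashcard drill (finishes hour 7). The controlling bound is hour 9, so the practice exam finishes at 9 + 6 = hour 15.
For final review: the practice exam (finishes hour 15); textbook reading (finishes hour 9, plus 1-hour gap → hour 10); error review (finishes hour 15). Taking the maximum gives a start of hour 15, and it finishes at 15 + 5 = hour 20.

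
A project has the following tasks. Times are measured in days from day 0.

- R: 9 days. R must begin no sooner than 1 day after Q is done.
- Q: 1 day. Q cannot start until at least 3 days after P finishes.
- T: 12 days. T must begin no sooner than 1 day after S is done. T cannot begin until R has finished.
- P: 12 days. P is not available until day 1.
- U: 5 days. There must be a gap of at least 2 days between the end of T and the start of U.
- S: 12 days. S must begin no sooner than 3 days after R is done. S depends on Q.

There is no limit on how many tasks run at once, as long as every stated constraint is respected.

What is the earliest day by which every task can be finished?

62

P waits on its own release at day 1, so it starts at day 1 and finishes at 1 + 12 = day 13.
After P (finishes day 13, plus 3-day gap → day 16), Q can start at day 16 and finishes at day 17.
R cannot begin until Q (finishes day 17, plus 1-day gap → day 18). It runs from day 18 to 18 + 9 = day 27.
For S: R (finishes day 27, plus 3-day gap → day 30); Q (finishes day 17). Taking the maximum gives a start of day 30, and it finishes at 30 + 12 = day 42.
For T: S (finishes day 42, plus 1-day gap → day 43); R (finishes day 27). Taking the maximum gives a start of day 43, and it finishes at 43 + 12 = day 55.
After T (finishes day 55, plus 2-day gap → day 57), U can start at day 57 and finishes at day 62.
All tasks are finished once the last one completes. Finish times: P at 13, Q at 17, R at 27, S at 42, T at 55, U at 62. The latest is day 62.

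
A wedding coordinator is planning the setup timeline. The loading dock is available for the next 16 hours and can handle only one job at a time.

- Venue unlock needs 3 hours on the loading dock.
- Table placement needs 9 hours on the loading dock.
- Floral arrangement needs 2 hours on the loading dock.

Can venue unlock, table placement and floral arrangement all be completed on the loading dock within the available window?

Yes

Running back to back, the jobs need 3 + 9 + 2 = 14 hours on the loading dock.
Since 14 ≤ 16, they fit within the window.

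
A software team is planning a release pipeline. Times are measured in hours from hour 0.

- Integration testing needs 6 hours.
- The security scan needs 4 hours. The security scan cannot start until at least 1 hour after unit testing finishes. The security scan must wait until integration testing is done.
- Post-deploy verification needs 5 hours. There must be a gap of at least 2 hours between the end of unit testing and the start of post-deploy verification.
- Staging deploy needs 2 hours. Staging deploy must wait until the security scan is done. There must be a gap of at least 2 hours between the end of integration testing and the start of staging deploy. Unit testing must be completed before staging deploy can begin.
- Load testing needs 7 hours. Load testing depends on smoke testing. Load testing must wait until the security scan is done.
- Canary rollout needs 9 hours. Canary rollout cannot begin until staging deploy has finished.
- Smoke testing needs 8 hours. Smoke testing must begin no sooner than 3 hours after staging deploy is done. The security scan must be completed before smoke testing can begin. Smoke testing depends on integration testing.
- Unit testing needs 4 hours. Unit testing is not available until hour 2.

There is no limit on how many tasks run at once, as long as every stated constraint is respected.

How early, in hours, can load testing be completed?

Integration testing has no prerequisites, so it starts at hour 0 and finishes at hour 6.
Unit testing cannot begin until its own release at hour 2. It runs from hour 2 to 2 + 4 = hour 6.
For the security scan: unit testing (finishes hour 6, plus 1-hour gap → hour 7); integration testing (finishes hour 6). Taking the maximum gives a start of hour 7, and it finishes at 7 + 4 = hour 11.
Staging deploy has to wait for the security scan (finishes hour 11); integration testing (finishes hour 6, plus 2-hour gap → hour 8); unit testing (finishes hour 6). The latest of these is hour 11, so staging deploy runs hour 11 to 11 + 2 = hour 13.
Smoke testing cannot start until staging deploy (finishes hour 13, plus 3-hour gap → hour 16); the security scan (finishes hour 11); integration testing (finishes hour 6). The controlling bound is hour 16, so smoke testing finishes at 16 + 8 = hour 24.
Load testing has to wait for smoke testing (finishes hour 24); the security scan (finishes hour 11). The latest of these is hour 24, so load testing runs hour 24 to 24 + 7 = hour 31.

31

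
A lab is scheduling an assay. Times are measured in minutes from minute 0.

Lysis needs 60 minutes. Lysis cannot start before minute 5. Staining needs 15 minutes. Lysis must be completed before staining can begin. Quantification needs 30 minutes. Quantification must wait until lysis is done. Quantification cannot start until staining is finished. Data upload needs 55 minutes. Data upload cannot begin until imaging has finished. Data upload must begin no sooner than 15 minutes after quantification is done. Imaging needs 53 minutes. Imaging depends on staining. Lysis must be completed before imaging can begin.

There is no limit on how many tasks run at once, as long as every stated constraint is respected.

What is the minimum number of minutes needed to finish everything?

After its own release at minute 5, lysis can start at minute 5 and finishes at minute 65.
After lysis (finishes minute 65), staining can start at minute 65 and finishes at minute 80.
Quantification has to wait for lysis (finishes minute 65); staining (finishes minute 80). The latest of these is minute 80, so quantification runs minute 80 to 80 + 30 = minute 110.
Imaging has to wait for staining (finishes minute 80); lysis (finishes minute 65). The latest of these is minute 80, so imaging runs minute 80 to 80 + 53 = minute 133.
Data upload needs all of imaging (finishes minute 133); quantification (finishes minute 110, plus 15-minute gap → minute 125). That puts its earliest start at minute 133; it finishes at 133 + 55 = minute 188.
All tasks are finished once the last one completes. Finish times: Lysis at 65, Staining at 80, Imaging at 133, Quantification at 110, Data upload at 188. The latest is minute 188.

188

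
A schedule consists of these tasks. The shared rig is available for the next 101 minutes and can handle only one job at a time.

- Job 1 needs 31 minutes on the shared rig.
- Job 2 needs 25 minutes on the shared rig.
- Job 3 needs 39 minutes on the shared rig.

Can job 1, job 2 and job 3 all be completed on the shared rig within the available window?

Yes

Running back to back, the jobs need 31 + 25 + 39 = 95 minutes on the shared rig.
Since 95 ≤ 101, they fit within the window.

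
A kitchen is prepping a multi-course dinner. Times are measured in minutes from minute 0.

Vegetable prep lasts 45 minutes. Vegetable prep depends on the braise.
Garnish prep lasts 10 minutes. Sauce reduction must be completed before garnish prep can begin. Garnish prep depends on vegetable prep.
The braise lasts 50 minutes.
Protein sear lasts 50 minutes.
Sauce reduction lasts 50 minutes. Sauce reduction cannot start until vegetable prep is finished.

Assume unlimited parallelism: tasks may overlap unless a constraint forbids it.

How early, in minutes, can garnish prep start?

The braise can start immediately at minute 0; it finishes at minute 50.
Vegetable prep cannot begin until the braise (finishes minute 50). It runs from minute 50 to 50 + 45 = minute 95.
After vegetable prep (finishes minute 95), sauce reduction can start at minute 95 and finishes at minute 145.
Garnish prep waits on sauce reduction (finishes minute 145); vegetable prep (finishes minute 95). The latest of these is minute 145, which is the earliest garnish prep can start.

145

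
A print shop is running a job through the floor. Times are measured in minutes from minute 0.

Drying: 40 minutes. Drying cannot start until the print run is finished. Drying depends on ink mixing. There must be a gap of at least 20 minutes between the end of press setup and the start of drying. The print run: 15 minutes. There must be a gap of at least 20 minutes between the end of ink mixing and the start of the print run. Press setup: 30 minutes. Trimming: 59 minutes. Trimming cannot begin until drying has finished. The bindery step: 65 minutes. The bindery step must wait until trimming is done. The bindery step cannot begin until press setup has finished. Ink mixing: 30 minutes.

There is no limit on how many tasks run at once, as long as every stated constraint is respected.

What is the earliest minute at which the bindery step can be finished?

Press setup can start immediately at minute 0; it finishes at minute 30.
Ink mixing has no prerequisites, so it starts at minute 0 and finishes at minute 30.
After ink mixing (finishes minute 30, plus 20-minute gap → minute 50), the print run can start at minute 50 and finishes at minute 65.
For drying: the print run (finishes minute 65); ink mixing (finishes minute 30); press setup (finishes minute 30, plus 20-minute gap → minute 50). Taking the maximum gives a start of minute 65, and it finishes at 65 + 40 = minute 105.
Trimming waits on drying (finishes minute 105), so it starts at minute 105 and finishes at 105 + 59 = minute 164.
The bindery step has to wait for trimming (finishes minute 164); press setup (finishes minute 30). The latest of these is minute 164, so the bindery step runs minute 164 to 164 + 65 = minute 229.

229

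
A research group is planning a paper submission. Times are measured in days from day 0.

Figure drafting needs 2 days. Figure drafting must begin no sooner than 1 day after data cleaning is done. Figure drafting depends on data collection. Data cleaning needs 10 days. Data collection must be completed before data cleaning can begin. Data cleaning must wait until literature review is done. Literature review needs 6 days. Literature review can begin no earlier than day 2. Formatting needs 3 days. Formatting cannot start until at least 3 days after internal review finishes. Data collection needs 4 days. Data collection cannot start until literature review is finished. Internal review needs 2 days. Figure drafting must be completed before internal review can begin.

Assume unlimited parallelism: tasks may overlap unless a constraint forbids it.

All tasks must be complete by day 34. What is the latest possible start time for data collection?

To finish by day 34, formatting (duration 3) must start no later than day 31.
Internal review has to be done before formatting (must start by day 31, minus 3-day gap → day 28). That means finishing by day 28, i.e. starting by 28 − 2 = day 26.
Since internal review (must start by day 26) depends on it, figure drafting must finish by day 26. Backing off its 2-day duration gives a latest start of day 24.
Data cleaning feeds into figure drafting (must start by day 24, minus 1-day gap → day 23); so data cleaning must finish by day 23 and therefore start by day 13.
Data collection feeds data cleaning (must start by day 13); figure drafting (must start by day 24). Taking the minimum, data collection must finish by day 13 and start by 13 − 4 = day 9.

9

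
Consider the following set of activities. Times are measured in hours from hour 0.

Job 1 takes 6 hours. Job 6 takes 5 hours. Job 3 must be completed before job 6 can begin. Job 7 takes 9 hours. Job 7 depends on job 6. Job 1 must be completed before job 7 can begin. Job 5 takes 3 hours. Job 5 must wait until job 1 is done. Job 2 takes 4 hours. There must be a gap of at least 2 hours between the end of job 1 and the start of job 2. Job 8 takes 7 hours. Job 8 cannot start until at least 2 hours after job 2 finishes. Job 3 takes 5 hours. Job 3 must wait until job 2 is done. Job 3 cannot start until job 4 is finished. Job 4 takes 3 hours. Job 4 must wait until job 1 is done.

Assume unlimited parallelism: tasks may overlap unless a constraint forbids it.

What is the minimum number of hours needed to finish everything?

Nothing blocks job 1, so it runs from hour 0 to hour 6.
After job 1 (finishes hour 6), job 5 can start at hour 6 and finishes at hour 9.
After job 1 (finishes hour 6), job 4 can start at hour 6 and finishes at hour 9.
After job 1 (finishes hour 6, plus 2-hour gap → hour 8), job 2 can start at hour 8 and finishes at hour 12.
After job 2 (finishes hour 12, plus 2-hour gap → hour 14), job 8 can start at hour 14 and finishes at hour 21.
Job 3 has to wait for job 2 (finishes hour 12); job 4 (finishes hour 9). The latest of these is hour 12, so job 3 runs hour 12 to 12 + 5 = hour 17.
Job 6 waits on job 3 (finishes hour 17), so it starts at hour 17 and finishes at 17 + 5 = hour 22.
Job 7 cannot start until job 6 (finishes hour 22); job 1 (finishes hour 6). The controlling bound is hour 22, so job 7 finishes at 22 + 9 = hour 31.
All tasks are finished once the last one completes. Finish times: Job 1 at 6, Job 2 at 12, Job 3 at 17, Job 4 at 9, Job 5 at 9, Job 6 at 22, Job 7 at 31, Job 8 at 21. The latest is hour 31.

31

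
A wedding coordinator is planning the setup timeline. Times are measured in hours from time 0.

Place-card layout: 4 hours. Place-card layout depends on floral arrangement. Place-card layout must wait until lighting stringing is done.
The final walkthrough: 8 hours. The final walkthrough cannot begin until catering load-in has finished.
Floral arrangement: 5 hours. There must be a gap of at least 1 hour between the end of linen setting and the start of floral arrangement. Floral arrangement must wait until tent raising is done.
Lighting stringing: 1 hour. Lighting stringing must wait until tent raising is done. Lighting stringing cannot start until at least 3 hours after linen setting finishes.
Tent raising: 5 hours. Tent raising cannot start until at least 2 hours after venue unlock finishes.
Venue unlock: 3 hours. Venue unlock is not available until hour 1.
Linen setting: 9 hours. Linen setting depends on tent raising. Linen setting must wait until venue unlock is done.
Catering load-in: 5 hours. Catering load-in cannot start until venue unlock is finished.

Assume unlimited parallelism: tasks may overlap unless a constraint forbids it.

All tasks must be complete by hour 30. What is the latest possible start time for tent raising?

To finish by hour 30, place-card layout (duration 4) must start no later than hour 26.
Floral arrangement feeds into place-card layout (must start by hour 26); so floral arrangement must finish by hour 26 and therefore start by hour 21.
Lighting stringing must finish before place-card layout (must start by hour 26). With a 1-hour duration, lighting stringing must start by 26 − 1 = hour 25.
Linen setting feeds floral arrangement (must start by hour 21, minus 1-hour gap → hour 20); lighting stringing (must start by hour 25, minus 3-hour gap → hour 22). Taking the minimum, linen setting must finish by hour 20 and start by 20 − 9 = hour 11.
Tent raising feeds linen setting (must start by hour 11); floral arrangement (must start by hour 21); lighting stringing (must start by hour 25). Taking the minimum, tent raising must finish by hour 11 and start by 11 − 5 = hour 6.

6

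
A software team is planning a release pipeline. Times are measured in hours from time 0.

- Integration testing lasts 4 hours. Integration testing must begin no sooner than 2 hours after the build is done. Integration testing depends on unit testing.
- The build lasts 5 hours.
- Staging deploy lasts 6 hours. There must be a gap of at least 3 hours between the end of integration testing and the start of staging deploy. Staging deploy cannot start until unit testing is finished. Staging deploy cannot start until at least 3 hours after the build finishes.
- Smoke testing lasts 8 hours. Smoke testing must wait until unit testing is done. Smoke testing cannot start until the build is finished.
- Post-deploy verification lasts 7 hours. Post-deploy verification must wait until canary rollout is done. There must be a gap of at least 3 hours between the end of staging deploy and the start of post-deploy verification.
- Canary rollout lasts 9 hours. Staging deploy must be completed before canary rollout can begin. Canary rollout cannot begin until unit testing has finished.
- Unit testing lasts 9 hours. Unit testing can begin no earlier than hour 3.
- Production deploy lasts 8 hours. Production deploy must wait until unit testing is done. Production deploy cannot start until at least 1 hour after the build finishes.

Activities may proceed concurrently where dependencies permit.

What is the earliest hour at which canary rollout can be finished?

After its own release at hour 3, unit testing can start at hour 3 and finishes at hour 12.
The build can start immediately at hour 0; it finishes at hour 5.
For integration testing: the build (finishes hour 5, plus 2-hour gap → hour 7); unit testing (finishes hour 12). Taking the maximum gives a start of hour 12, and it finishes at 12 + 4 = hour 16.
Staging deploy has to wait for integration testing (finishes hour 16, plus 3-hour gap → hour 19); unit testing (finishes hour 12); the build (finishes hour 5, plus 3-hour gap → hour 8). The latest of these is hour 19, so staging deploy runs hour 19 to 19 + 6 = hour 25.
Canary rollout cannot start until staging deploy (finishes hour 25); unit testing (finishes hour 12). The controlling bound is hour 25, so canary rollout finishes at 25 + 9 = hour 34.

34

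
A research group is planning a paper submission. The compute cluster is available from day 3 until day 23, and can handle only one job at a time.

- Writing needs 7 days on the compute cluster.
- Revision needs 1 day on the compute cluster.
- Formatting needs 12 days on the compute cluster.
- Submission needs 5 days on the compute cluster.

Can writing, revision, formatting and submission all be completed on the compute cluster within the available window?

The compute cluster window is 23 − 3 = 20 days.
Running back to back, the jobs need 7 + 1 + 12 + 5 = 25 days on the compute cluster.
Since 25 > 20, they cannot all fit.

No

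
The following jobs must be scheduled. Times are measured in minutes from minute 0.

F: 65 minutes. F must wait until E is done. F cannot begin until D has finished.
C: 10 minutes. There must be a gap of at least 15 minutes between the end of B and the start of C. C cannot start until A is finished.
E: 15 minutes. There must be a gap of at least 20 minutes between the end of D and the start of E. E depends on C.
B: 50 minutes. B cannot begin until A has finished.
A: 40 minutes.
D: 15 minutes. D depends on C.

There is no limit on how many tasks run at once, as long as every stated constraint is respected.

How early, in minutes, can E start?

A has no prerequisites, so it starts at minute 0 and finishes at minute 40.
After A (finishes minute 40), B can start at minute 40 and finishes at minute 90.
For C: B (finishes minute 90, plus 15-minute gap → minute 105); A (finishes minute 40). Taking the maximum gives a start of minute 105, and it finishes at 105 + 10 = minute 115.
D waits on C (finishes minute 115), so it starts at minute 115 and finishes at 115 + 15 = minute 130.
E waits on D (finishes minute 130, plus 20-minute gap → minute 150); C (finishes minute 115). The latest of these is minute 150, which is the earliest E can start.

150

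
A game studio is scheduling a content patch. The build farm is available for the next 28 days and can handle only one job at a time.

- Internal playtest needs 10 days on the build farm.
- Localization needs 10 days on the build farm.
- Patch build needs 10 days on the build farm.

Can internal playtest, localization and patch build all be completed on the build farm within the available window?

No

Running back to back, the jobs need 10 + 10 + 10 = 30 days on the build farm.
Since 30 > 28, they cannot all fit.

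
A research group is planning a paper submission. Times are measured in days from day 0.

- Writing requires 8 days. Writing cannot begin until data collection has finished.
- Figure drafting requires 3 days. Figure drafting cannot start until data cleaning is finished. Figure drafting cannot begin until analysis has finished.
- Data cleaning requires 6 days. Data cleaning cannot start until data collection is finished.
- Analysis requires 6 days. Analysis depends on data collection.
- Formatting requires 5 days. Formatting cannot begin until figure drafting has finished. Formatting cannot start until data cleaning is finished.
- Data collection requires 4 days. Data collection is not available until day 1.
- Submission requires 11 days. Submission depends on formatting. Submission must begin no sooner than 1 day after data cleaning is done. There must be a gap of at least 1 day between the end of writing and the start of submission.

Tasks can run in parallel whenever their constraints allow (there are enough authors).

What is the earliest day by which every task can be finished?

30

After its own release at day 1, data collection can start at day 1 and finishes at day 5.
Writing waits on data collection (finishes day 5), so it starts at day 5 and finishes at 5 + 8 = day 13.
Analysis cannot begin until data collection (finishes day 5). It runs from day 5 to 5 + 6 = day 11.
Data cleaning cannot begin until data collection (finishes day 5). It runs from day 5 to 5 + 6 = day 11.
Figure drafting needs all of data cleaning (finishes day 11); analysis (finishes day 11). That puts its earliest start at day 11; it finishes at 11 + 3 = day 14.
For formatting: figure drafting (finishes day 14); data cleaning (finishes day 11). Taking the maximum gives a start of day 14, and it finishes at 14 + 5 = day 19.
Submission needs all of formatting (finishes day 19); data cleaning (finishes day 11, plus 1-day gap → day 12); writing (finishes day 13, plus 1-day gap → day 14). That puts its earliest start at day 19; it finishes at 19 + 11 = day 30.
All tasks are finished once the last one completes. Finish times: Data collection at 5, Data cleaning at 11, Analysis at 11, Figure drafting at 14, Writing at 13, Formatting at 19, Submission at 30. The latest is day 30.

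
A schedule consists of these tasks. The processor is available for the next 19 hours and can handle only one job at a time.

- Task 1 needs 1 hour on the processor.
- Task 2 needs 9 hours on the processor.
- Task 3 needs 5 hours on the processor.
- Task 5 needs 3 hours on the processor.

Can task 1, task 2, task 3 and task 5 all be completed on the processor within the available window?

Yes

Running back to back, the jobs need 1 + 9 + 5 + 3 = 18 hours on the processor.
Since 18 ≤ 19, they fit within the window.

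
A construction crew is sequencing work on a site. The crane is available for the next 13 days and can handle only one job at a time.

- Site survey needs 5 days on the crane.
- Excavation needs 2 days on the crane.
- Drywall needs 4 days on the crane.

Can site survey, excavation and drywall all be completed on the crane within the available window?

Yes

Running back to back, the jobs need 5 + 2 + 4 = 11 days on the crane.
Since 11 ≤ 13, they fit within the window.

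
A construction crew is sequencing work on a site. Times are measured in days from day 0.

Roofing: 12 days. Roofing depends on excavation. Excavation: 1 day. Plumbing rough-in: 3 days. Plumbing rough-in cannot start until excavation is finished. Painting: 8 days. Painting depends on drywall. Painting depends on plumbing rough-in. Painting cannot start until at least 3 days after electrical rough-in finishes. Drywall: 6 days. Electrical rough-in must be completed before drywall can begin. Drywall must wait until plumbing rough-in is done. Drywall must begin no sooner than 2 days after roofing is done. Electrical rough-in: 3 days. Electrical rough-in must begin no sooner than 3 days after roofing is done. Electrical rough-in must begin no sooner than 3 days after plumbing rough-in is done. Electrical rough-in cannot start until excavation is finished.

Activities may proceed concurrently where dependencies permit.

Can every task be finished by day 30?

Excavation has no prerequisites, so it starts at day 0 and finishes at day 1.
Plumbing rough-in waits on excavation (finishes day 1), so it starts at day 1 and finishes at 1 + 3 = day 4.
Roofing cannot begin until excavation (finishes day 1). It runs from day 1 to 1 + 12 = day 13.
Electrical rough-in has to wait for roofing (finishes day 13, plus 3-day gap → day 16); plumbing rough-in (finishes day 4, plus 3-day gap → day 7); excavation (finishes day 1). The latest of these is day 16, so electrical rough-in runs day 16 to 16 + 3 = day 19.
Drywall cannot start until electrical rough-in (finishes day 19); plumbing rough-in (finishes day 4); roofing (finishes day 13, plus 2-day gap → day 15). The controlling bound is day 19, so drywall finishes at 19 + 6 = day 25.
Painting has to wait for drywall (finishes day 25); plumbing rough-in (finishes day 4); electrical rough-in (finishes day 19, plus 3-day gap → day 22). The latest of these is day 25, so painting runs day 25 to 25 + 8 = day 33.
The earliest everything can be done is day 33, which is after the deadline of 30, so it is not possible.

No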